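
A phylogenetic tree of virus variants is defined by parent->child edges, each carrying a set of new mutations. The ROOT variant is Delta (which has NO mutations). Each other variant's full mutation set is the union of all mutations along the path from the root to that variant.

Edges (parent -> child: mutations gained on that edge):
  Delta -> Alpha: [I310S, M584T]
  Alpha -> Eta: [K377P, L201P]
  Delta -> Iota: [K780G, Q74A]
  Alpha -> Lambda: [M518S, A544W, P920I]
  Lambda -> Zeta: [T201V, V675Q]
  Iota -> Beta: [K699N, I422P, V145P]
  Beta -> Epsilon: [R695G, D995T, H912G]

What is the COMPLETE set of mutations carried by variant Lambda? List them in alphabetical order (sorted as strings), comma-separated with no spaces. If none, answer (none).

At Delta: gained [] -> total []
At Alpha: gained ['I310S', 'M584T'] -> total ['I310S', 'M584T']
At Lambda: gained ['M518S', 'A544W', 'P920I'] -> total ['A544W', 'I310S', 'M518S', 'M584T', 'P920I']

Answer: A544W,I310S,M518S,M584T,P920I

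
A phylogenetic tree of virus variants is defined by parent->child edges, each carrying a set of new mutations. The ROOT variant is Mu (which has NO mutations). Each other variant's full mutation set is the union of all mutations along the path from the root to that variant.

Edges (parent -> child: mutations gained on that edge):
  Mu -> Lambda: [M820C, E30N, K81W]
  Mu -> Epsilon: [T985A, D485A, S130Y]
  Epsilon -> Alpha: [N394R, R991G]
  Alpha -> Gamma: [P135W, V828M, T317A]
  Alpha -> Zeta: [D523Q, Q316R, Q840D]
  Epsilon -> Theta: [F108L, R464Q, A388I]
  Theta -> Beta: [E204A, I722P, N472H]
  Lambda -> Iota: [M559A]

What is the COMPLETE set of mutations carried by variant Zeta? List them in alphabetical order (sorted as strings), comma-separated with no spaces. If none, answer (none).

Answer: D485A,D523Q,N394R,Q316R,Q840D,R991G,S130Y,T985A

Derivation:
At Mu: gained [] -> total []
At Epsilon: gained ['T985A', 'D485A', 'S130Y'] -> total ['D485A', 'S130Y', 'T985A']
At Alpha: gained ['N394R', 'R991G'] -> total ['D485A', 'N394R', 'R991G', 'S130Y', 'T985A']
At Zeta: gained ['D523Q', 'Q316R', 'Q840D'] -> total ['D485A', 'D523Q', 'N394R', 'Q316R', 'Q840D', 'R991G', 'S130Y', 'T985A']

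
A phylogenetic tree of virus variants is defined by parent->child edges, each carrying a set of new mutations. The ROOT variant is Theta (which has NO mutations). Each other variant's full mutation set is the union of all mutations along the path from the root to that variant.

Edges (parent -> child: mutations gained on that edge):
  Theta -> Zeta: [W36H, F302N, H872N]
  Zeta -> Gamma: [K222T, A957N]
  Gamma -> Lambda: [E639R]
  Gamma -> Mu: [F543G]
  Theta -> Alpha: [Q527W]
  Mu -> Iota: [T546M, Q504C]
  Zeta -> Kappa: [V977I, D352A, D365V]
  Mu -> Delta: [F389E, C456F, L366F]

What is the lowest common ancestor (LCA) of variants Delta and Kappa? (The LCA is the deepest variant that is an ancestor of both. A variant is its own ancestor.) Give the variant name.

Path from root to Delta: Theta -> Zeta -> Gamma -> Mu -> Delta
  ancestors of Delta: {Theta, Zeta, Gamma, Mu, Delta}
Path from root to Kappa: Theta -> Zeta -> Kappa
  ancestors of Kappa: {Theta, Zeta, Kappa}
Common ancestors: {Theta, Zeta}
Walk up from Kappa: Kappa (not in ancestors of Delta), Zeta (in ancestors of Delta), Theta (in ancestors of Delta)
Deepest common ancestor (LCA) = Zeta

Answer: Zeta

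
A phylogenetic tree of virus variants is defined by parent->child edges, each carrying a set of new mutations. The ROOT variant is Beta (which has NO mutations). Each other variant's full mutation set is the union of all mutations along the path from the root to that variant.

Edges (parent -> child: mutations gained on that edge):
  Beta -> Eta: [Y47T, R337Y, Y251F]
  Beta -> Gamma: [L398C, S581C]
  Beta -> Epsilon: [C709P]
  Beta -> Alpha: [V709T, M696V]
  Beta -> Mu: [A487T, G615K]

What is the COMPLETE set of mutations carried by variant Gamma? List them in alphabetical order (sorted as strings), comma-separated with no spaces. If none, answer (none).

Answer: L398C,S581C

Derivation:
At Beta: gained [] -> total []
At Gamma: gained ['L398C', 'S581C'] -> total ['L398C', 'S581C']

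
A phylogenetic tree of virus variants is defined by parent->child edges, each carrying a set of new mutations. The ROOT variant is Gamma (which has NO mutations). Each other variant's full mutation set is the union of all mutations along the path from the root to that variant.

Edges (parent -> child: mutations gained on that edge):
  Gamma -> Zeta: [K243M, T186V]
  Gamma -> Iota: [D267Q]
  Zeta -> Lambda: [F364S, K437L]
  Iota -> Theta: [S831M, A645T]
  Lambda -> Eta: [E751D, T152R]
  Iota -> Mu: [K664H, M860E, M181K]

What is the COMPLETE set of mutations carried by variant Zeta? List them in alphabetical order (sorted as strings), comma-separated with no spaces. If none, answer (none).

Answer: K243M,T186V

Derivation:
At Gamma: gained [] -> total []
At Zeta: gained ['K243M', 'T186V'] -> total ['K243M', 'T186V']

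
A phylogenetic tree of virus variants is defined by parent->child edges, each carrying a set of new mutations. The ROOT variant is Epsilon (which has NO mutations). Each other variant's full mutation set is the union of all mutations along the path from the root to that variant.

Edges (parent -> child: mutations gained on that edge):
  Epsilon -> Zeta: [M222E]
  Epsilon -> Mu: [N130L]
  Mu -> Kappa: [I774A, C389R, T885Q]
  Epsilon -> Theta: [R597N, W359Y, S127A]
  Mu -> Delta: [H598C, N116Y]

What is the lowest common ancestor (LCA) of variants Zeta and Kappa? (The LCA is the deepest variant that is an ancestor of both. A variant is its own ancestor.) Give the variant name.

Path from root to Zeta: Epsilon -> Zeta
  ancestors of Zeta: {Epsilon, Zeta}
Path from root to Kappa: Epsilon -> Mu -> Kappa
  ancestors of Kappa: {Epsilon, Mu, Kappa}
Common ancestors: {Epsilon}
Walk up from Kappa: Kappa (not in ancestors of Zeta), Mu (not in ancestors of Zeta), Epsilon (in ancestors of Zeta)
Deepest common ancestor (LCA) = Epsilon

Answer: Epsilon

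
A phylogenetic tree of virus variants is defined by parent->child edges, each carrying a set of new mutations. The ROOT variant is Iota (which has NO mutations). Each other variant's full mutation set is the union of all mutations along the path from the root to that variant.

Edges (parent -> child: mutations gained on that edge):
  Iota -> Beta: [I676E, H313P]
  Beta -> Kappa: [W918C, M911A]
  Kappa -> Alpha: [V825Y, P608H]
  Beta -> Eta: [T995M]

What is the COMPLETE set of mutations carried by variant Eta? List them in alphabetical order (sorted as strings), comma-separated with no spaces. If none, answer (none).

At Iota: gained [] -> total []
At Beta: gained ['I676E', 'H313P'] -> total ['H313P', 'I676E']
At Eta: gained ['T995M'] -> total ['H313P', 'I676E', 'T995M']

Answer: H313P,I676E,T995M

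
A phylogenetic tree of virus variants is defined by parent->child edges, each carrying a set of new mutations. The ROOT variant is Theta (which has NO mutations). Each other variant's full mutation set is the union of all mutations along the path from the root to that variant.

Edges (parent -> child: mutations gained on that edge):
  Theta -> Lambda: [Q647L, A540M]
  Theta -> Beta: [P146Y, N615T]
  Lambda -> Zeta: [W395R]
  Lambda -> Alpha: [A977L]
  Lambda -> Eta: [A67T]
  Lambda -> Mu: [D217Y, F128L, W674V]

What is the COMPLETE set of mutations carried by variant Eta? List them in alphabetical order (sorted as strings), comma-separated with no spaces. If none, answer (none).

Answer: A540M,A67T,Q647L

Derivation:
At Theta: gained [] -> total []
At Lambda: gained ['Q647L', 'A540M'] -> total ['A540M', 'Q647L']
At Eta: gained ['A67T'] -> total ['A540M', 'A67T', 'Q647L']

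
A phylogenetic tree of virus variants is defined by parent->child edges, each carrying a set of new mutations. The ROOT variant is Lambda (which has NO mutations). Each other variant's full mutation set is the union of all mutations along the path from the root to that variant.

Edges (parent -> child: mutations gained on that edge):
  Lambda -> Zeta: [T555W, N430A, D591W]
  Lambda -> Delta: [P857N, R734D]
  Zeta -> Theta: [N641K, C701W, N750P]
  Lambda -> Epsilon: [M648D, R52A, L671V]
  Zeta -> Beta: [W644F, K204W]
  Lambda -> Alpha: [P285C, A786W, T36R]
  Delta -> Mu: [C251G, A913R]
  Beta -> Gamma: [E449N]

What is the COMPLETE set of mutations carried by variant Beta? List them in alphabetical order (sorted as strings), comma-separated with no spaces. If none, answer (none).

At Lambda: gained [] -> total []
At Zeta: gained ['T555W', 'N430A', 'D591W'] -> total ['D591W', 'N430A', 'T555W']
At Beta: gained ['W644F', 'K204W'] -> total ['D591W', 'K204W', 'N430A', 'T555W', 'W644F']

Answer: D591W,K204W,N430A,T555W,W644F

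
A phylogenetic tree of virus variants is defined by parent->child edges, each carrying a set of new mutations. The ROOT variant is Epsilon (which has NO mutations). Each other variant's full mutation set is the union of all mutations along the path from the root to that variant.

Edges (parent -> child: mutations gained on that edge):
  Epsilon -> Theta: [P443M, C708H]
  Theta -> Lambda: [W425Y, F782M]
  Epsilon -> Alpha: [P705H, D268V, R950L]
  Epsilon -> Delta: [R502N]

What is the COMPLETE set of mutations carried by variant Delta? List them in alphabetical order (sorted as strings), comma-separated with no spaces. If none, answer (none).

Answer: R502N

Derivation:
At Epsilon: gained [] -> total []
At Delta: gained ['R502N'] -> total ['R502N']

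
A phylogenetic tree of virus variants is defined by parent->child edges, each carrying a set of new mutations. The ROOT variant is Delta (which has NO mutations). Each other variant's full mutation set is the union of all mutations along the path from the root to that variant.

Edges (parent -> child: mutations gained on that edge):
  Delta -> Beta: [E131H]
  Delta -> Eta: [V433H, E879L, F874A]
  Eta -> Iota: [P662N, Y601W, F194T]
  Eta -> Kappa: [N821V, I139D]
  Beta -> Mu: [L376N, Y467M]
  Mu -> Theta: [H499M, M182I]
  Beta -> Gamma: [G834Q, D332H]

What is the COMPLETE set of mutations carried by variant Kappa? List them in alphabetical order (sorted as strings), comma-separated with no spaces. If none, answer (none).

At Delta: gained [] -> total []
At Eta: gained ['V433H', 'E879L', 'F874A'] -> total ['E879L', 'F874A', 'V433H']
At Kappa: gained ['N821V', 'I139D'] -> total ['E879L', 'F874A', 'I139D', 'N821V', 'V433H']

Answer: E879L,F874A,I139D,N821V,V433H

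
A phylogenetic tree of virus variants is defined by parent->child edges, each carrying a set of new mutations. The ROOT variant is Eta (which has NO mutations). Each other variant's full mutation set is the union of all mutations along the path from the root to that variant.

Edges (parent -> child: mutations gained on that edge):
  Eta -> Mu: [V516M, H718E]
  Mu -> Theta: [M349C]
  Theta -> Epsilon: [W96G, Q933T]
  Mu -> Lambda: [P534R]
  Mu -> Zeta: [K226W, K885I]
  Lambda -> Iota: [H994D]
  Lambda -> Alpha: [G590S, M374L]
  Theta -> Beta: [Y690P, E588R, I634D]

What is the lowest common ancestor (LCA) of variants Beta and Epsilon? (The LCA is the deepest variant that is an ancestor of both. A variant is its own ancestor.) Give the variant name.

Answer: Theta

Derivation:
Path from root to Beta: Eta -> Mu -> Theta -> Beta
  ancestors of Beta: {Eta, Mu, Theta, Beta}
Path from root to Epsilon: Eta -> Mu -> Theta -> Epsilon
  ancestors of Epsilon: {Eta, Mu, Theta, Epsilon}
Common ancestors: {Eta, Mu, Theta}
Walk up from Epsilon: Epsilon (not in ancestors of Beta), Theta (in ancestors of Beta), Mu (in ancestors of Beta), Eta (in ancestors of Beta)
Deepest common ancestor (LCA) = Theta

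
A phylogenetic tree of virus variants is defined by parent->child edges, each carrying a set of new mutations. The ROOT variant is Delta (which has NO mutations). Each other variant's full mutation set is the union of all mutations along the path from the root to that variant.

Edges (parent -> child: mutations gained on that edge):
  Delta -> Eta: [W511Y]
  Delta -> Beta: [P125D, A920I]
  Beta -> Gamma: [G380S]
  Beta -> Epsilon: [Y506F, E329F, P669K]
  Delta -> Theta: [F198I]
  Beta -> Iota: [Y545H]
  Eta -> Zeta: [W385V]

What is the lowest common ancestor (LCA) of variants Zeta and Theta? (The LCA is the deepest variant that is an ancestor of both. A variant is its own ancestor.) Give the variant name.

Path from root to Zeta: Delta -> Eta -> Zeta
  ancestors of Zeta: {Delta, Eta, Zeta}
Path from root to Theta: Delta -> Theta
  ancestors of Theta: {Delta, Theta}
Common ancestors: {Delta}
Walk up from Theta: Theta (not in ancestors of Zeta), Delta (in ancestors of Zeta)
Deepest common ancestor (LCA) = Delta

Answer: Delta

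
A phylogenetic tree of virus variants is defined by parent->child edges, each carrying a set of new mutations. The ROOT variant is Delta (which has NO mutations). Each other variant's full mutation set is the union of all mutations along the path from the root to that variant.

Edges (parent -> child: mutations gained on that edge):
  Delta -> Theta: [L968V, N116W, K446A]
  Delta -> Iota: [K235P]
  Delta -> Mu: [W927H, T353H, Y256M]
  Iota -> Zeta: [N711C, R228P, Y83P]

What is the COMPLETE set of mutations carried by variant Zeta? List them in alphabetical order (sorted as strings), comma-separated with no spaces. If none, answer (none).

At Delta: gained [] -> total []
At Iota: gained ['K235P'] -> total ['K235P']
At Zeta: gained ['N711C', 'R228P', 'Y83P'] -> total ['K235P', 'N711C', 'R228P', 'Y83P']

Answer: K235P,N711C,R228P,Y83P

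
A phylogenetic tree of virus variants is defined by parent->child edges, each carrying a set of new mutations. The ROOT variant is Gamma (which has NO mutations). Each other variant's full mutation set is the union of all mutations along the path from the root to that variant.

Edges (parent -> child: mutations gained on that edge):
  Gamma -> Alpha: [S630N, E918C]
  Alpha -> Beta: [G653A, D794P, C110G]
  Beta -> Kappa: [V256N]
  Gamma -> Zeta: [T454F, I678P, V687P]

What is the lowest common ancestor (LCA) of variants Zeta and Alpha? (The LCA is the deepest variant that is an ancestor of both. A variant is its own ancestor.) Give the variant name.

Answer: Gamma

Derivation:
Path from root to Zeta: Gamma -> Zeta
  ancestors of Zeta: {Gamma, Zeta}
Path from root to Alpha: Gamma -> Alpha
  ancestors of Alpha: {Gamma, Alpha}
Common ancestors: {Gamma}
Walk up from Alpha: Alpha (not in ancestors of Zeta), Gamma (in ancestors of Zeta)
Deepest common ancestor (LCA) = Gamma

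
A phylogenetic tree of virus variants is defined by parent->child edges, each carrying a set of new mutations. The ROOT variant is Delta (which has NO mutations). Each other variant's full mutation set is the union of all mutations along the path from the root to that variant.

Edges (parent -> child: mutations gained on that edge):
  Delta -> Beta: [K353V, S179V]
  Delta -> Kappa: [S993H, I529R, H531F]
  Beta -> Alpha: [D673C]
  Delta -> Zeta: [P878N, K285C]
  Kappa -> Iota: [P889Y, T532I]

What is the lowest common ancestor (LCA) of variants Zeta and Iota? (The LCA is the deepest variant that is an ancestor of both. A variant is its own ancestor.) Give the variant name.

Answer: Delta

Derivation:
Path from root to Zeta: Delta -> Zeta
  ancestors of Zeta: {Delta, Zeta}
Path from root to Iota: Delta -> Kappa -> Iota
  ancestors of Iota: {Delta, Kappa, Iota}
Common ancestors: {Delta}
Walk up from Iota: Iota (not in ancestors of Zeta), Kappa (not in ancestors of Zeta), Delta (in ancestors of Zeta)
Deepest common ancestor (LCA) = Delta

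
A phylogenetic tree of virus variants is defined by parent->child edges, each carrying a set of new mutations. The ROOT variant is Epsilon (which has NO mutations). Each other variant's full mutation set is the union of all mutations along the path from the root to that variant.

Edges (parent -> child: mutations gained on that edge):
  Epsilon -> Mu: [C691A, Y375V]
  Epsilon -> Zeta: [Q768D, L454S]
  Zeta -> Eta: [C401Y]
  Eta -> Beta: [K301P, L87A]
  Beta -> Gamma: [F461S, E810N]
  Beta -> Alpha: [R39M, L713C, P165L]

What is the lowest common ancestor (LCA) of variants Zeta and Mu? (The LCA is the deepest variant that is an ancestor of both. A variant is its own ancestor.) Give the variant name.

Answer: Epsilon

Derivation:
Path from root to Zeta: Epsilon -> Zeta
  ancestors of Zeta: {Epsilon, Zeta}
Path from root to Mu: Epsilon -> Mu
  ancestors of Mu: {Epsilon, Mu}
Common ancestors: {Epsilon}
Walk up from Mu: Mu (not in ancestors of Zeta), Epsilon (in ancestors of Zeta)
Deepest common ancestor (LCA) = Epsilon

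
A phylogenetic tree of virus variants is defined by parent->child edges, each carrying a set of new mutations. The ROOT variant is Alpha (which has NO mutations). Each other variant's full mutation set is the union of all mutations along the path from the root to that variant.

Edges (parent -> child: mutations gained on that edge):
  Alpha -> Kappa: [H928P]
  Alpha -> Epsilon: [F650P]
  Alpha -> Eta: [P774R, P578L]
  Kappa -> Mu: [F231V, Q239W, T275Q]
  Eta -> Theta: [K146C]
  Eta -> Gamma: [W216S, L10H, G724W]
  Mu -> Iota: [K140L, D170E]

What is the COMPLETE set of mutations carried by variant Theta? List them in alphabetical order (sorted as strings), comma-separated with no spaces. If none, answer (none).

Answer: K146C,P578L,P774R

Derivation:
At Alpha: gained [] -> total []
At Eta: gained ['P774R', 'P578L'] -> total ['P578L', 'P774R']
At Theta: gained ['K146C'] -> total ['K146C', 'P578L', 'P774R']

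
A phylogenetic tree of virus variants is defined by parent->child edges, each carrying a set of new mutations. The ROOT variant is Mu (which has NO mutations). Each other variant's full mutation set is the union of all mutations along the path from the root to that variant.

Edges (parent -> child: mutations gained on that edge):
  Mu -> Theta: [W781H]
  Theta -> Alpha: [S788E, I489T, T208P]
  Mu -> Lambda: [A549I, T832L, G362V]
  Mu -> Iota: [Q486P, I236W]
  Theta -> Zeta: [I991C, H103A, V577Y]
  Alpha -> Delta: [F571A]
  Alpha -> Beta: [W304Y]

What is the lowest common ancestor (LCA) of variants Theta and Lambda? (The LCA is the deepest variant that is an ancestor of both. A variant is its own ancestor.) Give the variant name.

Path from root to Theta: Mu -> Theta
  ancestors of Theta: {Mu, Theta}
Path from root to Lambda: Mu -> Lambda
  ancestors of Lambda: {Mu, Lambda}
Common ancestors: {Mu}
Walk up from Lambda: Lambda (not in ancestors of Theta), Mu (in ancestors of Theta)
Deepest common ancestor (LCA) = Mu

Answer: Mu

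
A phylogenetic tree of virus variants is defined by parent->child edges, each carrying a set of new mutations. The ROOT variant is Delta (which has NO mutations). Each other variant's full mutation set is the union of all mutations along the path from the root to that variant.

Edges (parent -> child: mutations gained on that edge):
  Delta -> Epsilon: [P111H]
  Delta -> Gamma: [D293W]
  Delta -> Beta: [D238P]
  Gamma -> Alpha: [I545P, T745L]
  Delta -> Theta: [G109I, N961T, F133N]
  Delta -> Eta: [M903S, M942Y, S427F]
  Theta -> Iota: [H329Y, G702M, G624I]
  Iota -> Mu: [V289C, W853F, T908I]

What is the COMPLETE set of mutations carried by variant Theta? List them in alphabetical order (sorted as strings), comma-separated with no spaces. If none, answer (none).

At Delta: gained [] -> total []
At Theta: gained ['G109I', 'N961T', 'F133N'] -> total ['F133N', 'G109I', 'N961T']

Answer: F133N,G109I,N961T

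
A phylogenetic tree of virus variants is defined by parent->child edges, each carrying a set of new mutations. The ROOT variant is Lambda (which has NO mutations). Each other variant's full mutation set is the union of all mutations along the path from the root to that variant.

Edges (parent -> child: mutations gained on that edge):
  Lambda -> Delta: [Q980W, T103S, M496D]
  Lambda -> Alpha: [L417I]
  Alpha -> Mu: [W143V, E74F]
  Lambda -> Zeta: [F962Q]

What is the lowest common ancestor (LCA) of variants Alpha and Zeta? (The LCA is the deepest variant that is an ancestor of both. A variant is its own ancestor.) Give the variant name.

Path from root to Alpha: Lambda -> Alpha
  ancestors of Alpha: {Lambda, Alpha}
Path from root to Zeta: Lambda -> Zeta
  ancestors of Zeta: {Lambda, Zeta}
Common ancestors: {Lambda}
Walk up from Zeta: Zeta (not in ancestors of Alpha), Lambda (in ancestors of Alpha)
Deepest common ancestor (LCA) = Lambda

Answer: Lambda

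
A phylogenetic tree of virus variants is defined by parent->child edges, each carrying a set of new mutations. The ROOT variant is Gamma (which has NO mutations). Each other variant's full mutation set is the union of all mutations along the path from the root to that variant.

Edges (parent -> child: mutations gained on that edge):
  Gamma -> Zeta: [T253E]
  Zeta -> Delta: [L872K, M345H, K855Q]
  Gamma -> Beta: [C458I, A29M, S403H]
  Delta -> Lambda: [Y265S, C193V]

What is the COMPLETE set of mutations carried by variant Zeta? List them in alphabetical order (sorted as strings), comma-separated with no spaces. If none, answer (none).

Answer: T253E

Derivation:
At Gamma: gained [] -> total []
At Zeta: gained ['T253E'] -> total ['T253E']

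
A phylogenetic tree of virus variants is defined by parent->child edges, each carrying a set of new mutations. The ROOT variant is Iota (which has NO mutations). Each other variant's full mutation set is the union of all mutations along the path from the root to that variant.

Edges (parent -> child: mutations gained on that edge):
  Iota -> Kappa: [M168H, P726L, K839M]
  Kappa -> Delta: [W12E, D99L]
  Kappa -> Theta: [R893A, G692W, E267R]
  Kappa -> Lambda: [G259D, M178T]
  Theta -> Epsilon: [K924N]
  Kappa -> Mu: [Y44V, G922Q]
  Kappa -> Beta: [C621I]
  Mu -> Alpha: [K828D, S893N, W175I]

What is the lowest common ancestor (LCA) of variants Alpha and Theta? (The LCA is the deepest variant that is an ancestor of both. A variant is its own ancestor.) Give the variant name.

Path from root to Alpha: Iota -> Kappa -> Mu -> Alpha
  ancestors of Alpha: {Iota, Kappa, Mu, Alpha}
Path from root to Theta: Iota -> Kappa -> Theta
  ancestors of Theta: {Iota, Kappa, Theta}
Common ancestors: {Iota, Kappa}
Walk up from Theta: Theta (not in ancestors of Alpha), Kappa (in ancestors of Alpha), Iota (in ancestors of Alpha)
Deepest common ancestor (LCA) = Kappa

Answer: Kappa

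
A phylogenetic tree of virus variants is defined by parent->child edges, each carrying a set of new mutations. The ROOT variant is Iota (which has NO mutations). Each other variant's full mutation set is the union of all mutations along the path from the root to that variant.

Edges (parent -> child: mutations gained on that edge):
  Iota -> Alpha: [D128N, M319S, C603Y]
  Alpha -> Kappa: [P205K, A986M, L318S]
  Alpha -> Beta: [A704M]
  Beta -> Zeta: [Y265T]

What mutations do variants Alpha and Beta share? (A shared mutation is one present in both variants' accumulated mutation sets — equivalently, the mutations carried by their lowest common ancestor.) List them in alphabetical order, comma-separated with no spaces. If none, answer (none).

Accumulating mutations along path to Alpha:
  At Iota: gained [] -> total []
  At Alpha: gained ['D128N', 'M319S', 'C603Y'] -> total ['C603Y', 'D128N', 'M319S']
Mutations(Alpha) = ['C603Y', 'D128N', 'M319S']
Accumulating mutations along path to Beta:
  At Iota: gained [] -> total []
  At Alpha: gained ['D128N', 'M319S', 'C603Y'] -> total ['C603Y', 'D128N', 'M319S']
  At Beta: gained ['A704M'] -> total ['A704M', 'C603Y', 'D128N', 'M319S']
Mutations(Beta) = ['A704M', 'C603Y', 'D128N', 'M319S']
Intersection: ['C603Y', 'D128N', 'M319S'] ∩ ['A704M', 'C603Y', 'D128N', 'M319S'] = ['C603Y', 'D128N', 'M319S']

Answer: C603Y,D128N,M319S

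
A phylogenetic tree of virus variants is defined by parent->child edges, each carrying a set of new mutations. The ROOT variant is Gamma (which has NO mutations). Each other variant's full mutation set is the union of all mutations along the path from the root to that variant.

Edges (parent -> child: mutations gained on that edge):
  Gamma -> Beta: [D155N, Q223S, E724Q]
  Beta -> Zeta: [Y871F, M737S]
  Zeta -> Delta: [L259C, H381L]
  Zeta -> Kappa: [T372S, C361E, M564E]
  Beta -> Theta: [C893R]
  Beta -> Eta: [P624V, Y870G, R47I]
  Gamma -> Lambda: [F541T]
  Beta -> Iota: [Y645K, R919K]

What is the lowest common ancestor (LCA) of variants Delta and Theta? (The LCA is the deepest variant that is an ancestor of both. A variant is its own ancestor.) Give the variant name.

Answer: Beta

Derivation:
Path from root to Delta: Gamma -> Beta -> Zeta -> Delta
  ancestors of Delta: {Gamma, Beta, Zeta, Delta}
Path from root to Theta: Gamma -> Beta -> Theta
  ancestors of Theta: {Gamma, Beta, Theta}
Common ancestors: {Gamma, Beta}
Walk up from Theta: Theta (not in ancestors of Delta), Beta (in ancestors of Delta), Gamma (in ancestors of Delta)
Deepest common ancestor (LCA) = Beta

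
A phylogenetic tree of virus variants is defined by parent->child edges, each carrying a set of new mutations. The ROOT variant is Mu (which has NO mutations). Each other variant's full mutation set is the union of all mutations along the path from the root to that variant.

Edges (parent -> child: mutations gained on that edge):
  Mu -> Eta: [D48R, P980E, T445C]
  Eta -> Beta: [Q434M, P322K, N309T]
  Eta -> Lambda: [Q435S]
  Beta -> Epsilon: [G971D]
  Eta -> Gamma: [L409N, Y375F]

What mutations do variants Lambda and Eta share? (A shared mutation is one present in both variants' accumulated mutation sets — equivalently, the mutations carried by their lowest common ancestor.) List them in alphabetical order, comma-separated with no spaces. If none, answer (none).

Accumulating mutations along path to Lambda:
  At Mu: gained [] -> total []
  At Eta: gained ['D48R', 'P980E', 'T445C'] -> total ['D48R', 'P980E', 'T445C']
  At Lambda: gained ['Q435S'] -> total ['D48R', 'P980E', 'Q435S', 'T445C']
Mutations(Lambda) = ['D48R', 'P980E', 'Q435S', 'T445C']
Accumulating mutations along path to Eta:
  At Mu: gained [] -> total []
  At Eta: gained ['D48R', 'P980E', 'T445C'] -> total ['D48R', 'P980E', 'T445C']
Mutations(Eta) = ['D48R', 'P980E', 'T445C']
Intersection: ['D48R', 'P980E', 'Q435S', 'T445C'] ∩ ['D48R', 'P980E', 'T445C'] = ['D48R', 'P980E', 'T445C']

Answer: D48R,P980E,T445C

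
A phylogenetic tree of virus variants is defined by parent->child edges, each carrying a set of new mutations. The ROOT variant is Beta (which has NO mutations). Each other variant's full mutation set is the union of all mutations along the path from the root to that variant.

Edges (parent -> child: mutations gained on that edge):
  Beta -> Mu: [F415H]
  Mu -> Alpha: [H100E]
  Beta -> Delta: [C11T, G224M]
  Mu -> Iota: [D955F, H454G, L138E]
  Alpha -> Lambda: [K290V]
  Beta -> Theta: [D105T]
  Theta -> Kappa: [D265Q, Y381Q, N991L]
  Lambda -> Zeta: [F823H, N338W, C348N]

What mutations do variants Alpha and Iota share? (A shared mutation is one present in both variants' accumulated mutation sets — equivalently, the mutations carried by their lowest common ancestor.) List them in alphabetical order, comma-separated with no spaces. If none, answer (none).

Answer: F415H

Derivation:
Accumulating mutations along path to Alpha:
  At Beta: gained [] -> total []
  At Mu: gained ['F415H'] -> total ['F415H']
  At Alpha: gained ['H100E'] -> total ['F415H', 'H100E']
Mutations(Alpha) = ['F415H', 'H100E']
Accumulating mutations along path to Iota:
  At Beta: gained [] -> total []
  At Mu: gained ['F415H'] -> total ['F415H']
  At Iota: gained ['D955F', 'H454G', 'L138E'] -> total ['D955F', 'F415H', 'H454G', 'L138E']
Mutations(Iota) = ['D955F', 'F415H', 'H454G', 'L138E']
Intersection: ['F415H', 'H100E'] ∩ ['D955F', 'F415H', 'H454G', 'L138E'] = ['F415H']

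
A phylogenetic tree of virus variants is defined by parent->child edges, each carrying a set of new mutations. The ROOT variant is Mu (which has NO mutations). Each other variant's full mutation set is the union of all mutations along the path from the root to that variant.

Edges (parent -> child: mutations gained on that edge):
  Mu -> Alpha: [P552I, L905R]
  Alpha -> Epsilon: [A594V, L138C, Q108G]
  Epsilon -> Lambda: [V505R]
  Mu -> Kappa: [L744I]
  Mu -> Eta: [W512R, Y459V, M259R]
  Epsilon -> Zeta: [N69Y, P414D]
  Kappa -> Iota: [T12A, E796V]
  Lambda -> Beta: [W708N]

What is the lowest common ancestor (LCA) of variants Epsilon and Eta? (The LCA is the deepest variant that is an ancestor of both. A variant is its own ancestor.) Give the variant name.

Answer: Mu

Derivation:
Path from root to Epsilon: Mu -> Alpha -> Epsilon
  ancestors of Epsilon: {Mu, Alpha, Epsilon}
Path from root to Eta: Mu -> Eta
  ancestors of Eta: {Mu, Eta}
Common ancestors: {Mu}
Walk up from Eta: Eta (not in ancestors of Epsilon), Mu (in ancestors of Epsilon)
Deepest common ancestor (LCA) = Mu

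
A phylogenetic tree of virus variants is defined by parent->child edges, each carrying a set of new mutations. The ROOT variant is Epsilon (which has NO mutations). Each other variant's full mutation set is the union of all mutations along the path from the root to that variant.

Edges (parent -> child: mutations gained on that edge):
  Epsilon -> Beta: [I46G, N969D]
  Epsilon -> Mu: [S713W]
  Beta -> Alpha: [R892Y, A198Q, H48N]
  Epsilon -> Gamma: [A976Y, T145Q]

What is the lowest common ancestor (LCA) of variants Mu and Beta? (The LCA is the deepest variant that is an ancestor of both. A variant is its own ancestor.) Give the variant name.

Path from root to Mu: Epsilon -> Mu
  ancestors of Mu: {Epsilon, Mu}
Path from root to Beta: Epsilon -> Beta
  ancestors of Beta: {Epsilon, Beta}
Common ancestors: {Epsilon}
Walk up from Beta: Beta (not in ancestors of Mu), Epsilon (in ancestors of Mu)
Deepest common ancestor (LCA) = Epsilon

Answer: Epsilon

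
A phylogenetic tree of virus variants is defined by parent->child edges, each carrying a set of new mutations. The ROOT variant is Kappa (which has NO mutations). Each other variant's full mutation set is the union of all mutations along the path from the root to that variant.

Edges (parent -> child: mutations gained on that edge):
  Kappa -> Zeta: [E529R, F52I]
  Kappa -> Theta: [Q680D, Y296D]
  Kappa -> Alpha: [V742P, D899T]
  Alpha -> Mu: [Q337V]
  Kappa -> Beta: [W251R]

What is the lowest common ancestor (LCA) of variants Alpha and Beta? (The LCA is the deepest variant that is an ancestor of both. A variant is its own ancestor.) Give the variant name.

Answer: Kappa

Derivation:
Path from root to Alpha: Kappa -> Alpha
  ancestors of Alpha: {Kappa, Alpha}
Path from root to Beta: Kappa -> Beta
  ancestors of Beta: {Kappa, Beta}
Common ancestors: {Kappa}
Walk up from Beta: Beta (not in ancestors of Alpha), Kappa (in ancestors of Alpha)
Deepest common ancestor (LCA) = Kappa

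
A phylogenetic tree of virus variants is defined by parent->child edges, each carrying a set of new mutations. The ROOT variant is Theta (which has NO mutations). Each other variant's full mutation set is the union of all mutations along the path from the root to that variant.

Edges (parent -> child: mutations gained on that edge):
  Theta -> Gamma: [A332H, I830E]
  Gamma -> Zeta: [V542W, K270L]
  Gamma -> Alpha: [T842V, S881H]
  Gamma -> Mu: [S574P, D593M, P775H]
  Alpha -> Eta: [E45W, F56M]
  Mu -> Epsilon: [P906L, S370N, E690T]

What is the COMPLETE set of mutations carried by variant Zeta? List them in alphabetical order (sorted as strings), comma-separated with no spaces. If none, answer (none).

At Theta: gained [] -> total []
At Gamma: gained ['A332H', 'I830E'] -> total ['A332H', 'I830E']
At Zeta: gained ['V542W', 'K270L'] -> total ['A332H', 'I830E', 'K270L', 'V542W']

Answer: A332H,I830E,K270L,V542W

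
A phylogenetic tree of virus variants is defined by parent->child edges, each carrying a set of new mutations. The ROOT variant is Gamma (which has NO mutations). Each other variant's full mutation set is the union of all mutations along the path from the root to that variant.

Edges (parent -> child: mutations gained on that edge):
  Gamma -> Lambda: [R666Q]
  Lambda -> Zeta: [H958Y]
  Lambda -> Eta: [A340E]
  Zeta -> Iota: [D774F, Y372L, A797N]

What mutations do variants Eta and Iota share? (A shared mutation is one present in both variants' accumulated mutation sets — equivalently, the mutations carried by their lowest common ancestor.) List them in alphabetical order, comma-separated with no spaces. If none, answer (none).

Accumulating mutations along path to Eta:
  At Gamma: gained [] -> total []
  At Lambda: gained ['R666Q'] -> total ['R666Q']
  At Eta: gained ['A340E'] -> total ['A340E', 'R666Q']
Mutations(Eta) = ['A340E', 'R666Q']
Accumulating mutations along path to Iota:
  At Gamma: gained [] -> total []
  At Lambda: gained ['R666Q'] -> total ['R666Q']
  At Zeta: gained ['H958Y'] -> total ['H958Y', 'R666Q']
  At Iota: gained ['D774F', 'Y372L', 'A797N'] -> total ['A797N', 'D774F', 'H958Y', 'R666Q', 'Y372L']
Mutations(Iota) = ['A797N', 'D774F', 'H958Y', 'R666Q', 'Y372L']
Intersection: ['A340E', 'R666Q'] ∩ ['A797N', 'D774F', 'H958Y', 'R666Q', 'Y372L'] = ['R666Q']

Answer: R666Q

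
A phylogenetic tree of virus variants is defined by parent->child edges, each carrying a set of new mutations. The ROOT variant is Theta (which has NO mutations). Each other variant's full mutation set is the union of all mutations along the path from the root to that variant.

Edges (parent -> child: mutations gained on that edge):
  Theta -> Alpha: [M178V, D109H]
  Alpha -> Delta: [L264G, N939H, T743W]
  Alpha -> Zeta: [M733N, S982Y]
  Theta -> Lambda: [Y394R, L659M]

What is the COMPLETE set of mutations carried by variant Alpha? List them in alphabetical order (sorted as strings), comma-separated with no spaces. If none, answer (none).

At Theta: gained [] -> total []
At Alpha: gained ['M178V', 'D109H'] -> total ['D109H', 'M178V']

Answer: D109H,M178V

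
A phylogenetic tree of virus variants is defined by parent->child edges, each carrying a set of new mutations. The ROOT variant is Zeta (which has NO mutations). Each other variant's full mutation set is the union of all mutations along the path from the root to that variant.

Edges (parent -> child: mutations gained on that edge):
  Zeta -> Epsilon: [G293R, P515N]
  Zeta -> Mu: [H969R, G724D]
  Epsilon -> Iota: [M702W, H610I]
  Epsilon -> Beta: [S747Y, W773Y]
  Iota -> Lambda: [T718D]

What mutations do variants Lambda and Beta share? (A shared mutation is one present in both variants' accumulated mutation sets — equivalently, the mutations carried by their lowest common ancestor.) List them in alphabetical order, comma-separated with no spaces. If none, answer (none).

Accumulating mutations along path to Lambda:
  At Zeta: gained [] -> total []
  At Epsilon: gained ['G293R', 'P515N'] -> total ['G293R', 'P515N']
  At Iota: gained ['M702W', 'H610I'] -> total ['G293R', 'H610I', 'M702W', 'P515N']
  At Lambda: gained ['T718D'] -> total ['G293R', 'H610I', 'M702W', 'P515N', 'T718D']
Mutations(Lambda) = ['G293R', 'H610I', 'M702W', 'P515N', 'T718D']
Accumulating mutations along path to Beta:
  At Zeta: gained [] -> total []
  At Epsilon: gained ['G293R', 'P515N'] -> total ['G293R', 'P515N']
  At Beta: gained ['S747Y', 'W773Y'] -> total ['G293R', 'P515N', 'S747Y', 'W773Y']
Mutations(Beta) = ['G293R', 'P515N', 'S747Y', 'W773Y']
Intersection: ['G293R', 'H610I', 'M702W', 'P515N', 'T718D'] ∩ ['G293R', 'P515N', 'S747Y', 'W773Y'] = ['G293R', 'P515N']

Answer: G293R,P515N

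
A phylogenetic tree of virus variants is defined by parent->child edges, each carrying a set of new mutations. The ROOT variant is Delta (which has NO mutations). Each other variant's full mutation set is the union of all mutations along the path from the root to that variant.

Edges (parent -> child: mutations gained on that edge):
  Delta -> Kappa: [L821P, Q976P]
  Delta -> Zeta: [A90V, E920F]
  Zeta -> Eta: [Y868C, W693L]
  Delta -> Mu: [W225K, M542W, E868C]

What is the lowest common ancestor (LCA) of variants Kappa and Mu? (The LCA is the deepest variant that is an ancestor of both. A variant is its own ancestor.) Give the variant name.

Path from root to Kappa: Delta -> Kappa
  ancestors of Kappa: {Delta, Kappa}
Path from root to Mu: Delta -> Mu
  ancestors of Mu: {Delta, Mu}
Common ancestors: {Delta}
Walk up from Mu: Mu (not in ancestors of Kappa), Delta (in ancestors of Kappa)
Deepest common ancestor (LCA) = Delta

Answer: Delta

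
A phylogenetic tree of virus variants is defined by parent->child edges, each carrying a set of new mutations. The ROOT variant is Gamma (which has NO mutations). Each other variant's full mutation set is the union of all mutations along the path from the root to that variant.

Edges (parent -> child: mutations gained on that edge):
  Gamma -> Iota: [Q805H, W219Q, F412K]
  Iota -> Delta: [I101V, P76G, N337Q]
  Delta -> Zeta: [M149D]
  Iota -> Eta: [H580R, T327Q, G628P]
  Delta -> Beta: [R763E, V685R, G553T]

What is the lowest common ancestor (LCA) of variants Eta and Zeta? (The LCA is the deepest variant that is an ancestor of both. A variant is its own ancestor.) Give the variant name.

Path from root to Eta: Gamma -> Iota -> Eta
  ancestors of Eta: {Gamma, Iota, Eta}
Path from root to Zeta: Gamma -> Iota -> Delta -> Zeta
  ancestors of Zeta: {Gamma, Iota, Delta, Zeta}
Common ancestors: {Gamma, Iota}
Walk up from Zeta: Zeta (not in ancestors of Eta), Delta (not in ancestors of Eta), Iota (in ancestors of Eta), Gamma (in ancestors of Eta)
Deepest common ancestor (LCA) = Iota

Answer: Iota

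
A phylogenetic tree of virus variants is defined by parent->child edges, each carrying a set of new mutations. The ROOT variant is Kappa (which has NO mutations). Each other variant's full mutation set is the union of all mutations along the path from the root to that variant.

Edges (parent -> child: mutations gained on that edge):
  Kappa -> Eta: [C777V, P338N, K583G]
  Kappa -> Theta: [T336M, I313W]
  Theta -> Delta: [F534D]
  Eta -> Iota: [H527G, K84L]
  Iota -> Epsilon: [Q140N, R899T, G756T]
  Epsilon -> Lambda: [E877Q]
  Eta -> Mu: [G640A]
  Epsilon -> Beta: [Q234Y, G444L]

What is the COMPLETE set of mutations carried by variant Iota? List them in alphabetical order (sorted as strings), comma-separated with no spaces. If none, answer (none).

Answer: C777V,H527G,K583G,K84L,P338N

Derivation:
At Kappa: gained [] -> total []
At Eta: gained ['C777V', 'P338N', 'K583G'] -> total ['C777V', 'K583G', 'P338N']
At Iota: gained ['H527G', 'K84L'] -> total ['C777V', 'H527G', 'K583G', 'K84L', 'P338N']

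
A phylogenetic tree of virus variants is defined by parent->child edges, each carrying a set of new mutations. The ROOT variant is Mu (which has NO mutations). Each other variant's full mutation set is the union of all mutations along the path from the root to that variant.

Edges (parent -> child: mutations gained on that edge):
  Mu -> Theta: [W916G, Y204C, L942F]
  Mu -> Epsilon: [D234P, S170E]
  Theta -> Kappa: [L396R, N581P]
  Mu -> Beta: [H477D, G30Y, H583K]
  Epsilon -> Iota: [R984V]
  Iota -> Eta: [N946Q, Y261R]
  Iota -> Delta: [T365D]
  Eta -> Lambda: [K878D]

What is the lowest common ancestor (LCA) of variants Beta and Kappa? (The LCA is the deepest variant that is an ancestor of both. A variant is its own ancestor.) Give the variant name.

Answer: Mu

Derivation:
Path from root to Beta: Mu -> Beta
  ancestors of Beta: {Mu, Beta}
Path from root to Kappa: Mu -> Theta -> Kappa
  ancestors of Kappa: {Mu, Theta, Kappa}
Common ancestors: {Mu}
Walk up from Kappa: Kappa (not in ancestors of Beta), Theta (not in ancestors of Beta), Mu (in ancestors of Beta)
Deepest common ancestor (LCA) = Mu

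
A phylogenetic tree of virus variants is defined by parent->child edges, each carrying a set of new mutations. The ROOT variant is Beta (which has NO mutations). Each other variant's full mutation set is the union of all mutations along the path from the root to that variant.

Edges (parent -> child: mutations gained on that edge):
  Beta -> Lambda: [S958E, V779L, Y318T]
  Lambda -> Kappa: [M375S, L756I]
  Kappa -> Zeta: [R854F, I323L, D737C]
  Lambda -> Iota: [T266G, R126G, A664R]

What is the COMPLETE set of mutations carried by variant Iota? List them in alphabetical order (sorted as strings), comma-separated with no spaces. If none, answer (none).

Answer: A664R,R126G,S958E,T266G,V779L,Y318T

Derivation:
At Beta: gained [] -> total []
At Lambda: gained ['S958E', 'V779L', 'Y318T'] -> total ['S958E', 'V779L', 'Y318T']
At Iota: gained ['T266G', 'R126G', 'A664R'] -> total ['A664R', 'R126G', 'S958E', 'T266G', 'V779L', 'Y318T']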